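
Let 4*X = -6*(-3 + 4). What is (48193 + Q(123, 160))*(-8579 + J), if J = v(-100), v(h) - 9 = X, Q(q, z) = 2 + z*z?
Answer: -1265067685/2 ≈ -6.3253e+8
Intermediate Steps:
Q(q, z) = 2 + z²
X = -3/2 (X = (-6*(-3 + 4))/4 = (-6*1)/4 = (¼)*(-6) = -3/2 ≈ -1.5000)
v(h) = 15/2 (v(h) = 9 - 3/2 = 15/2)
J = 15/2 ≈ 7.5000
(48193 + Q(123, 160))*(-8579 + J) = (48193 + (2 + 160²))*(-8579 + 15/2) = (48193 + (2 + 25600))*(-17143/2) = (48193 + 25602)*(-17143/2) = 73795*(-17143/2) = -1265067685/2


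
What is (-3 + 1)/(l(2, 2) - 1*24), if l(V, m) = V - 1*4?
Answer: 1/13 ≈ 0.076923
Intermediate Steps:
l(V, m) = -4 + V (l(V, m) = V - 4 = -4 + V)
(-3 + 1)/(l(2, 2) - 1*24) = (-3 + 1)/((-4 + 2) - 1*24) = (-1*3 + 1)/(-2 - 24) = (-3 + 1)/(-26) = -1/26*(-2) = 1/13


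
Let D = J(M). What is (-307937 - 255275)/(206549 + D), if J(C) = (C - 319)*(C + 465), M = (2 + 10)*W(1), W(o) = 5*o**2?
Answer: -281606/35287 ≈ -7.9804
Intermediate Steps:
M = 60 (M = (2 + 10)*(5*1**2) = 12*(5*1) = 12*5 = 60)
J(C) = (-319 + C)*(465 + C)
D = -135975 (D = -148335 + 60**2 + 146*60 = -148335 + 3600 + 8760 = -135975)
(-307937 - 255275)/(206549 + D) = (-307937 - 255275)/(206549 - 135975) = -563212/70574 = -563212*1/70574 = -281606/35287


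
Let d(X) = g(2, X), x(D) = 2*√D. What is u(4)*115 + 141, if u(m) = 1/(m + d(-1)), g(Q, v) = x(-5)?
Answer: 1384/9 - 115*I*√5/18 ≈ 153.78 - 14.286*I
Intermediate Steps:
g(Q, v) = 2*I*√5 (g(Q, v) = 2*√(-5) = 2*(I*√5) = 2*I*√5)
d(X) = 2*I*√5
u(m) = 1/(m + 2*I*√5)
u(4)*115 + 141 = 115/(4 + 2*I*√5) + 141 = 141 + 115/(4 + 2*I*√5)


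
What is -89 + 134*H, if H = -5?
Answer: -759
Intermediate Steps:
-89 + 134*H = -89 + 134*(-5) = -89 - 670 = -759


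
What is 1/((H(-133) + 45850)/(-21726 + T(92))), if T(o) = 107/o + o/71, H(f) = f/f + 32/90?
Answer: -6385417695/13477547452 ≈ -0.47378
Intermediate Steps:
H(f) = 61/45 (H(f) = 1 + 32*(1/90) = 1 + 16/45 = 61/45)
T(o) = 107/o + o/71 (T(o) = 107/o + o*(1/71) = 107/o + o/71)
1/((H(-133) + 45850)/(-21726 + T(92))) = 1/((61/45 + 45850)/(-21726 + (107/92 + (1/71)*92))) = 1/(2063311/(45*(-21726 + (107*(1/92) + 92/71)))) = 1/(2063311/(45*(-21726 + (107/92 + 92/71)))) = 1/(2063311/(45*(-21726 + 16061/6532))) = 1/(2063311/(45*(-141898171/6532))) = 1/((2063311/45)*(-6532/141898171)) = 1/(-13477547452/6385417695) = -6385417695/13477547452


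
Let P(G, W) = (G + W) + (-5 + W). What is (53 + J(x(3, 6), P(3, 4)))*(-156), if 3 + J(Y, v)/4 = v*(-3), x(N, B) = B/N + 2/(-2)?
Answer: 4836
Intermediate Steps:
x(N, B) = -1 + B/N (x(N, B) = B/N + 2*(-½) = B/N - 1 = -1 + B/N)
P(G, W) = -5 + G + 2*W
J(Y, v) = -12 - 12*v (J(Y, v) = -12 + 4*(v*(-3)) = -12 + 4*(-3*v) = -12 - 12*v)
(53 + J(x(3, 6), P(3, 4)))*(-156) = (53 + (-12 - 12*(-5 + 3 + 2*4)))*(-156) = (53 + (-12 - 12*(-5 + 3 + 8)))*(-156) = (53 + (-12 - 12*6))*(-156) = (53 + (-12 - 72))*(-156) = (53 - 84)*(-156) = -31*(-156) = 4836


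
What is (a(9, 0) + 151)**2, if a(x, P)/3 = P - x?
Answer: 15376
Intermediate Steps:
a(x, P) = -3*x + 3*P (a(x, P) = 3*(P - x) = -3*x + 3*P)
(a(9, 0) + 151)**2 = ((-3*9 + 3*0) + 151)**2 = ((-27 + 0) + 151)**2 = (-27 + 151)**2 = 124**2 = 15376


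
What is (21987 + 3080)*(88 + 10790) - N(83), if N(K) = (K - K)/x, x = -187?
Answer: 272678826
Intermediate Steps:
N(K) = 0 (N(K) = (K - K)/(-187) = 0*(-1/187) = 0)
(21987 + 3080)*(88 + 10790) - N(83) = (21987 + 3080)*(88 + 10790) - 1*0 = 25067*10878 + 0 = 272678826 + 0 = 272678826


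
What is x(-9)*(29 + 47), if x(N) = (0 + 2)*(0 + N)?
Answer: -1368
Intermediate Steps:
x(N) = 2*N
x(-9)*(29 + 47) = (2*(-9))*(29 + 47) = -18*76 = -1368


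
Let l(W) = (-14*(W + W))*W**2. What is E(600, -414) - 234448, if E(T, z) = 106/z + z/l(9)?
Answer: -6114878885/26082 ≈ -2.3445e+5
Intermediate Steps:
l(W) = -28*W**3 (l(W) = (-28*W)*W**2 = -28*W**3)
E(T, z) = 106/z - z/20412 (E(T, z) = 106/z + z/((-28*9**3)) = 106/z + z/((-28*729)) = 106/z + z/(-20412) = 106/z + z*(-1/20412) = 106/z - z/20412)
E(600, -414) - 234448 = (106/(-414) - 1/20412*(-414)) - 234448 = (106*(-1/414) + 23/1134) - 234448 = (-53/207 + 23/1134) - 234448 = -6149/26082 - 234448 = -6114878885/26082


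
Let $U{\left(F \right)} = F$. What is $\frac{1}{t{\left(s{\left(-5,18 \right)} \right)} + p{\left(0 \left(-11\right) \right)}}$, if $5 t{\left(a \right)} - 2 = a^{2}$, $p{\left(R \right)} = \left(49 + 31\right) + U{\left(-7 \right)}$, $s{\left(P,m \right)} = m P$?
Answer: $\frac{5}{8467} \approx 0.00059053$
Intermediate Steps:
$s{\left(P,m \right)} = P m$
$p{\left(R \right)} = 73$ ($p{\left(R \right)} = \left(49 + 31\right) - 7 = 80 - 7 = 73$)
$t{\left(a \right)} = \frac{2}{5} + \frac{a^{2}}{5}$
$\frac{1}{t{\left(s{\left(-5,18 \right)} \right)} + p{\left(0 \left(-11\right) \right)}} = \frac{1}{\left(\frac{2}{5} + \frac{\left(\left(-5\right) 18\right)^{2}}{5}\right) + 73} = \frac{1}{\left(\frac{2}{5} + \frac{\left(-90\right)^{2}}{5}\right) + 73} = \frac{1}{\left(\frac{2}{5} + \frac{1}{5} \cdot 8100\right) + 73} = \frac{1}{\left(\frac{2}{5} + 1620\right) + 73} = \frac{1}{\frac{8102}{5} + 73} = \frac{1}{\frac{8467}{5}} = \frac{5}{8467}$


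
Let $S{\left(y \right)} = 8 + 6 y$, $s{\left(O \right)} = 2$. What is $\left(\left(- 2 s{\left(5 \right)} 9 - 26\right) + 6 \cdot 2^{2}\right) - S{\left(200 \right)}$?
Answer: $-1246$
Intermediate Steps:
$\left(\left(- 2 s{\left(5 \right)} 9 - 26\right) + 6 \cdot 2^{2}\right) - S{\left(200 \right)} = \left(\left(\left(-2\right) 2 \cdot 9 - 26\right) + 6 \cdot 2^{2}\right) - \left(8 + 6 \cdot 200\right) = \left(\left(\left(-4\right) 9 - 26\right) + 6 \cdot 4\right) - \left(8 + 1200\right) = \left(\left(-36 - 26\right) + 24\right) - 1208 = \left(-62 + 24\right) - 1208 = -38 - 1208 = -1246$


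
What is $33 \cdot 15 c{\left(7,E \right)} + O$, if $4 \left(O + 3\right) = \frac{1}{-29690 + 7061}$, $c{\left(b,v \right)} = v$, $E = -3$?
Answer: $- \frac{134687809}{90516} \approx -1488.0$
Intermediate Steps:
$O = - \frac{271549}{90516}$ ($O = -3 + \frac{1}{4 \left(-29690 + 7061\right)} = -3 + \frac{1}{4 \left(-22629\right)} = -3 + \frac{1}{4} \left(- \frac{1}{22629}\right) = -3 - \frac{1}{90516} = - \frac{271549}{90516} \approx -3.0$)
$33 \cdot 15 c{\left(7,E \right)} + O = 33 \cdot 15 \left(-3\right) - \frac{271549}{90516} = 495 \left(-3\right) - \frac{271549}{90516} = -1485 - \frac{271549}{90516} = - \frac{134687809}{90516}$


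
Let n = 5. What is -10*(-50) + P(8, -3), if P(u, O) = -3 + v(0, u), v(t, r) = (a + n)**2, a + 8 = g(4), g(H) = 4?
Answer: 498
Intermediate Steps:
a = -4 (a = -8 + 4 = -4)
v(t, r) = 1 (v(t, r) = (-4 + 5)**2 = 1**2 = 1)
P(u, O) = -2 (P(u, O) = -3 + 1 = -2)
-10*(-50) + P(8, -3) = -10*(-50) - 2 = 500 - 2 = 498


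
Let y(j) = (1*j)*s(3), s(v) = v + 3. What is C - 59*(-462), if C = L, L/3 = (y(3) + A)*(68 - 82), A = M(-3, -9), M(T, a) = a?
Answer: 26880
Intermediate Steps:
s(v) = 3 + v
y(j) = 6*j (y(j) = (1*j)*(3 + 3) = j*6 = 6*j)
A = -9
L = -378 (L = 3*((6*3 - 9)*(68 - 82)) = 3*((18 - 9)*(-14)) = 3*(9*(-14)) = 3*(-126) = -378)
C = -378
C - 59*(-462) = -378 - 59*(-462) = -378 + 27258 = 26880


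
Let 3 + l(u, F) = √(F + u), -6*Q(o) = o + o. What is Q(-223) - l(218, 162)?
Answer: 232/3 - 2*√95 ≈ 57.840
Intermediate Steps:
Q(o) = -o/3 (Q(o) = -(o + o)/6 = -o/3)
l(u, F) = -3 + √(F + u)
Q(-223) - l(218, 162) = -⅓*(-223) - (-3 + √(162 + 218)) = 223/3 - (-3 + √380) = 223/3 - (-3 + 2*√95) = 223/3 + (3 - 2*√95) = 232/3 - 2*√95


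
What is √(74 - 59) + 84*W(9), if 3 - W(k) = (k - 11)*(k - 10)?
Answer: 84 + √15 ≈ 87.873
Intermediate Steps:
W(k) = 3 - (-11 + k)*(-10 + k) (W(k) = 3 - (k - 11)*(k - 10) = 3 - (-11 + k)*(-10 + k))
√(74 - 59) + 84*W(9) = √(74 - 59) + 84*(-107 - 1*9² + 21*9) = √15 + 84*(-107 - 1*81 + 189) = √15 + 84*(-107 - 81 + 189) = √15 + 84*1 = √15 + 84 = 84 + √15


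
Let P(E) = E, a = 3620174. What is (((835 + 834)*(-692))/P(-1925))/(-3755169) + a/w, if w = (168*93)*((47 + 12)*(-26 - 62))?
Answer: -2105406616191/47009041402400 ≈ -0.044787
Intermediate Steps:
w = -81119808 (w = 15624*(59*(-88)) = 15624*(-5192) = -81119808)
(((835 + 834)*(-692))/P(-1925))/(-3755169) + a/w = (((835 + 834)*(-692))/(-1925))/(-3755169) + 3620174/(-81119808) = ((1669*(-692))*(-1/1925))*(-1/3755169) + 3620174*(-1/81119808) = -1154948*(-1/1925)*(-1/3755169) - 1810087/40559904 = (1154948/1925)*(-1/3755169) - 1810087/40559904 = -1154948/7228700325 - 1810087/40559904 = -2105406616191/47009041402400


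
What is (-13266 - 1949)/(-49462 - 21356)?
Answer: 15215/70818 ≈ 0.21485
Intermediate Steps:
(-13266 - 1949)/(-49462 - 21356) = -15215/(-70818) = -15215*(-1/70818) = 15215/70818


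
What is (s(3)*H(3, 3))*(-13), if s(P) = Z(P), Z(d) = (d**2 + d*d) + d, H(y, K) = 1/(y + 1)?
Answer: -273/4 ≈ -68.250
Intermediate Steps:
H(y, K) = 1/(1 + y)
Z(d) = d + 2*d**2 (Z(d) = (d**2 + d**2) + d = 2*d**2 + d = d + 2*d**2)
s(P) = P*(1 + 2*P)
(s(3)*H(3, 3))*(-13) = ((3*(1 + 2*3))/(1 + 3))*(-13) = ((3*(1 + 6))/4)*(-13) = ((3*7)*(1/4))*(-13) = (21*(1/4))*(-13) = (21/4)*(-13) = -273/4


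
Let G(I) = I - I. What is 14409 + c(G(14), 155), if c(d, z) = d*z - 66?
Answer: 14343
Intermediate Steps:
G(I) = 0
c(d, z) = -66 + d*z
14409 + c(G(14), 155) = 14409 + (-66 + 0*155) = 14409 + (-66 + 0) = 14409 - 66 = 14343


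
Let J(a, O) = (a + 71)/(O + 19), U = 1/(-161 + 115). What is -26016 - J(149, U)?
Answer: -22722088/873 ≈ -26028.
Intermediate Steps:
U = -1/46 (U = 1/(-46) = -1/46 ≈ -0.021739)
J(a, O) = (71 + a)/(19 + O)
-26016 - J(149, U) = -26016 - (71 + 149)/(19 - 1/46) = -26016 - 220/873/46 = -26016 - 46*220/873 = -26016 - 1*10120/873 = -26016 - 10120/873 = -22722088/873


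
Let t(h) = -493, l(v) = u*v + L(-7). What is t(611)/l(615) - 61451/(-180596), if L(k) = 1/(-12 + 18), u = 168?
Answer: 2889274031/8611942532 ≈ 0.33550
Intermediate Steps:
L(k) = ⅙ (L(k) = 1/6 = ⅙)
l(v) = ⅙ + 168*v (l(v) = 168*v + ⅙ = ⅙ + 168*v)
t(611)/l(615) - 61451/(-180596) = -493/(⅙ + 168*615) - 61451/(-180596) = -493/(⅙ + 103320) - 61451*(-1/180596) = -493/619921/6 + 4727/13892 = -493*6/619921 + 4727/13892 = -2958/619921 + 4727/13892 = 2889274031/8611942532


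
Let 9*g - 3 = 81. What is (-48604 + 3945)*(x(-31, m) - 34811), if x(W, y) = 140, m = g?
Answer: 1548372189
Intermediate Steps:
g = 28/3 (g = ⅓ + (⅑)*81 = ⅓ + 9 = 28/3 ≈ 9.3333)
m = 28/3 ≈ 9.3333
(-48604 + 3945)*(x(-31, m) - 34811) = (-48604 + 3945)*(140 - 34811) = -44659*(-34671) = 1548372189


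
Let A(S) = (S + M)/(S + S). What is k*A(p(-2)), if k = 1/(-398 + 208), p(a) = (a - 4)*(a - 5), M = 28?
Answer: -1/228 ≈ -0.0043860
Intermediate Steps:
p(a) = (-5 + a)*(-4 + a) (p(a) = (-4 + a)*(-5 + a) = (-5 + a)*(-4 + a))
k = -1/190 (k = 1/(-190) = -1/190 ≈ -0.0052632)
A(S) = (28 + S)/(2*S) (A(S) = (S + 28)/(S + S) = (28 + S)/((2*S)) = (28 + S)*(1/(2*S)) = (28 + S)/(2*S))
k*A(p(-2)) = -(28 + (20 + (-2)² - 9*(-2)))/(380*(20 + (-2)² - 9*(-2))) = -(28 + (20 + 4 + 18))/(380*(20 + 4 + 18)) = -(28 + 42)/(380*42) = -70/(380*42) = -1/190*⅚ = -1/228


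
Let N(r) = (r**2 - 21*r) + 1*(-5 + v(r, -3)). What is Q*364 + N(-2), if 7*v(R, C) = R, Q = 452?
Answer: 1151981/7 ≈ 1.6457e+5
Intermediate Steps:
v(R, C) = R/7
N(r) = -5 + r**2 - 146*r/7 (N(r) = (r**2 - 21*r) + 1*(-5 + r/7) = (r**2 - 21*r) + (-5 + r/7) = -5 + r**2 - 146*r/7)
Q*364 + N(-2) = 452*364 + (-5 + (-2)**2 - 146/7*(-2)) = 164528 + (-5 + 4 + 292/7) = 164528 + 285/7 = 1151981/7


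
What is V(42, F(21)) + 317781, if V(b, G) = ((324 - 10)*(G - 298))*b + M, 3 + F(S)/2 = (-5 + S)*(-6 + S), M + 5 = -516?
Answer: 2638348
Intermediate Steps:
M = -521 (M = -5 - 516 = -521)
F(S) = -6 + 2*(-6 + S)*(-5 + S) (F(S) = -6 + 2*((-5 + S)*(-6 + S)) = -6 + 2*((-6 + S)*(-5 + S)) = -6 + 2*(-6 + S)*(-5 + S))
V(b, G) = -521 + b*(-93572 + 314*G) (V(b, G) = ((324 - 10)*(G - 298))*b - 521 = (314*(-298 + G))*b - 521 = (-93572 + 314*G)*b - 521 = b*(-93572 + 314*G) - 521 = -521 + b*(-93572 + 314*G))
V(42, F(21)) + 317781 = (-521 - 93572*42 + 314*(54 - 22*21 + 2*21²)*42) + 317781 = (-521 - 3930024 + 314*(54 - 462 + 2*441)*42) + 317781 = (-521 - 3930024 + 314*(54 - 462 + 882)*42) + 317781 = (-521 - 3930024 + 314*474*42) + 317781 = (-521 - 3930024 + 6251112) + 317781 = 2320567 + 317781 = 2638348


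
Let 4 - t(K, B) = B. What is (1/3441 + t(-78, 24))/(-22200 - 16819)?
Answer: 68819/134264379 ≈ 0.00051256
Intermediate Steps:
t(K, B) = 4 - B
(1/3441 + t(-78, 24))/(-22200 - 16819) = (1/3441 + (4 - 1*24))/(-22200 - 16819) = (1/3441 + (4 - 24))/(-39019) = (1/3441 - 20)*(-1/39019) = -68819/3441*(-1/39019) = 68819/134264379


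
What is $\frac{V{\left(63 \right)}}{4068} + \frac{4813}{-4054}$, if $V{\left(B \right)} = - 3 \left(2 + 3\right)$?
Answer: $- \frac{3273349}{2748612} \approx -1.1909$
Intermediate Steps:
$V{\left(B \right)} = -15$ ($V{\left(B \right)} = \left(-3\right) 5 = -15$)
$\frac{V{\left(63 \right)}}{4068} + \frac{4813}{-4054} = - \frac{15}{4068} + \frac{4813}{-4054} = \left(-15\right) \frac{1}{4068} + 4813 \left(- \frac{1}{4054}\right) = - \frac{5}{1356} - \frac{4813}{4054} = - \frac{3273349}{2748612}$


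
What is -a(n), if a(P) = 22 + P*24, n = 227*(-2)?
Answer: 10874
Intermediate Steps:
n = -454
a(P) = 22 + 24*P
-a(n) = -(22 + 24*(-454)) = -(22 - 10896) = -1*(-10874) = 10874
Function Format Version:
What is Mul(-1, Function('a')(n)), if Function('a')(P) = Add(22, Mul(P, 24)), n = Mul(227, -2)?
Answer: 10874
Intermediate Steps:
n = -454
Function('a')(P) = Add(22, Mul(24, P))
Mul(-1, Function('a')(n)) = Mul(-1, Add(22, Mul(24, -454))) = Mul(-1, Add(22, -10896)) = Mul(-1, -10874) = 10874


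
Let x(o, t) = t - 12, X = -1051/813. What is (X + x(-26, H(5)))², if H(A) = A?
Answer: 45454564/660969 ≈ 68.770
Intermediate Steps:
X = -1051/813 (X = -1051*1/813 = -1051/813 ≈ -1.2927)
x(o, t) = -12 + t
(X + x(-26, H(5)))² = (-1051/813 + (-12 + 5))² = (-1051/813 - 7)² = (-6742/813)² = 45454564/660969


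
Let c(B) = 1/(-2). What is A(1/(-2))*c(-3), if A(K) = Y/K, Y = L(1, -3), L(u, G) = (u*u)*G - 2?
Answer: -5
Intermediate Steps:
L(u, G) = -2 + G*u² (L(u, G) = u²*G - 2 = G*u² - 2 = -2 + G*u²)
Y = -5 (Y = -2 - 3*1² = -2 - 3*1 = -2 - 3 = -5)
c(B) = -½
A(K) = -5/K
A(1/(-2))*c(-3) = -5/(1/(-2))*(-½) = -5/(-½)*(-½) = -5*(-2)*(-½) = 10*(-½) = -5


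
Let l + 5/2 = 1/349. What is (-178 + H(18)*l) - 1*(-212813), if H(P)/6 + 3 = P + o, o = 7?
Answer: 74094577/349 ≈ 2.1231e+5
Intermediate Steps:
l = -1743/698 (l = -5/2 + 1/349 = -1743/698 ≈ -2.4971)
H(P) = 24 + 6*P (H(P) = -18 + 6*(P + 7) = -18 + 6*(7 + P) = -18 + (42 + 6*P) = 24 + 6*P)
(-178 + H(18)*l) - 1*(-212813) = (-178 + (24 + 6*18)*(-1743/698)) - 1*(-212813) = (-178 + (24 + 108)*(-1743/698)) + 212813 = (-178 + 132*(-1743/698)) + 212813 = (-178 - 115038/349) + 212813 = -177160/349 + 212813 = 74094577/349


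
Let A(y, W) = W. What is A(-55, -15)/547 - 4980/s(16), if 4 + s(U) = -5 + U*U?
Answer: -2727765/135109 ≈ -20.189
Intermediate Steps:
s(U) = -9 + U² (s(U) = -4 + (-5 + U*U) = -4 + (-5 + U²) = -9 + U²)
A(-55, -15)/547 - 4980/s(16) = -15/547 - 4980/(-9 + 16²) = -15*1/547 - 4980/(-9 + 256) = -15/547 - 4980/247 = -2727765/135109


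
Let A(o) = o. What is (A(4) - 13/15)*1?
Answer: 47/15 ≈ 3.1333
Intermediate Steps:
(A(4) - 13/15)*1 = (4 - 13/15)*1 = (47/15)*1 = 47/15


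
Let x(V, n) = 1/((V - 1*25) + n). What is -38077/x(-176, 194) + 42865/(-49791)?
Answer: 13271200484/49791 ≈ 2.6654e+5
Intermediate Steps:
x(V, n) = 1/(-25 + V + n) (x(V, n) = 1/((V - 25) + n) = 1/((-25 + V) + n) = 1/(-25 + V + n))
-38077/x(-176, 194) + 42865/(-49791) = -38077/(1/(-25 - 176 + 194)) + 42865/(-49791) = -38077/(1/(-7)) + 42865*(-1/49791) = -38077/(-⅐) - 42865/49791 = -38077*(-7) - 42865/49791 = 266539 - 42865/49791 = 13271200484/49791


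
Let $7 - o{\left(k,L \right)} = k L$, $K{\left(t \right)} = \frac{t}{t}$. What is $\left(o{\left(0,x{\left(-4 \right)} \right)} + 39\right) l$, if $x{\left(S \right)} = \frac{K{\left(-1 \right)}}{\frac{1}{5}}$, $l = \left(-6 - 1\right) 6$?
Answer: $-1932$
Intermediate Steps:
$l = -42$ ($l = \left(-7\right) 6 = -42$)
$K{\left(t \right)} = 1$
$x{\left(S \right)} = 5$ ($x{\left(S \right)} = 1 \frac{1}{\frac{1}{5}} = 1 \cdot 5 = 5$)
$o{\left(k,L \right)} = 7 - L k$ ($o{\left(k,L \right)} = 7 - k L = 7 - L k$)
$\left(o{\left(0,x{\left(-4 \right)} \right)} + 39\right) l = \left(\left(7 - 5 \cdot 0\right) + 39\right) \left(-42\right) = \left(\left(7 + 0\right) + 39\right) \left(-42\right) = \left(7 + 39\right) \left(-42\right) = 46 \left(-42\right) = -1932$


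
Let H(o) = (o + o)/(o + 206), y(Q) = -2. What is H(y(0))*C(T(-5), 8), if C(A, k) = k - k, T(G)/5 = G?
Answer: 0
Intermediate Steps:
T(G) = 5*G
C(A, k) = 0
H(o) = 2*o/(206 + o) (H(o) = (2*o)/(206 + o) = 2*o/(206 + o))
H(y(0))*C(T(-5), 8) = (2*(-2)/(206 - 2))*0 = (2*(-2)/204)*0 = (2*(-2)*(1/204))*0 = -1/51*0 = 0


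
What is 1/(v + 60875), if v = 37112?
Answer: 1/97987 ≈ 1.0205e-5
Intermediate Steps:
1/(v + 60875) = 1/(37112 + 60875) = 1/97987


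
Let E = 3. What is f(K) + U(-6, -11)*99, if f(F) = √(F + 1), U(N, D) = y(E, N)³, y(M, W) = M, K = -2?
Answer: 2673 + I ≈ 2673.0 + 1.0*I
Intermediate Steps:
U(N, D) = 27 (U(N, D) = 3³ = 27)
f(F) = √(1 + F)
f(K) + U(-6, -11)*99 = √(1 - 2) + 27*99 = √(-1) + 2673 = I + 2673 = 2673 + I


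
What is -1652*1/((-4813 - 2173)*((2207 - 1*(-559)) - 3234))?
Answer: -59/116766 ≈ -0.00050528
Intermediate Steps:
-1652*1/((-4813 - 2173)*((2207 - 1*(-559)) - 3234)) = -1652*(-1/(6986*((2207 + 559) - 3234))) = -1652*(-1/(6986*(2766 - 3234))) = -1652/((-6986*(-468))) = -1652/3269448 = -1652*1/3269448 = -59/116766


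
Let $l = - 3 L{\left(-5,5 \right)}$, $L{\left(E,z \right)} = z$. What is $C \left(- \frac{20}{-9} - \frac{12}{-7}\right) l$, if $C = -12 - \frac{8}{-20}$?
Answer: $\frac{14384}{21} \approx 684.95$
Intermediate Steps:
$C = - \frac{58}{5}$ ($C = -12 - - \frac{2}{5} = -12 + \frac{2}{5} = - \frac{58}{5} \approx -11.6$)
$l = -15$ ($l = \left(-3\right) 5 = -15$)
$C \left(- \frac{20}{-9} - \frac{12}{-7}\right) l = - \frac{58 \left(- \frac{20}{-9} - \frac{12}{-7}\right)}{5} \left(-15\right) = - \frac{58 \left(\left(-20\right) \left(- \frac{1}{9}\right) - - \frac{12}{7}\right)}{5} \left(-15\right) = - \frac{58 \left(\frac{20}{9} + \frac{12}{7}\right)}{5} \left(-15\right) = \left(- \frac{58}{5}\right) \frac{248}{63} \left(-15\right) = \left(- \frac{14384}{315}\right) \left(-15\right) = \frac{14384}{21}$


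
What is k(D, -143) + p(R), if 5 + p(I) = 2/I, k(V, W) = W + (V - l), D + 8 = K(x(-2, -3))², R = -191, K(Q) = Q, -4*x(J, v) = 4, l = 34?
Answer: -36101/191 ≈ -189.01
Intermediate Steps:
x(J, v) = -1 (x(J, v) = -¼*4 = -1)
D = -7 (D = -8 + (-1)² = -8 + 1 = -7)
k(V, W) = -34 + V + W (k(V, W) = W + (V - 1*34) = W + (V - 34) = W + (-34 + V) = -34 + V + W)
p(I) = -5 + 2/I
k(D, -143) + p(R) = (-34 - 7 - 143) + (-5 + 2/(-191)) = -184 + (-5 + 2*(-1/191)) = -184 + (-5 - 2/191) = -184 - 957/191 = -36101/191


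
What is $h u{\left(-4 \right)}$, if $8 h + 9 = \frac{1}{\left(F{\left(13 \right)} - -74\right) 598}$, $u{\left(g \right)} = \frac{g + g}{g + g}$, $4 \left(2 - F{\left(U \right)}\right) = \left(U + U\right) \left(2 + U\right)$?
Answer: $- \frac{57857}{51428} \approx -1.125$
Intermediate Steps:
$F{\left(U \right)} = 2 - \frac{U \left(2 + U\right)}{2}$ ($F{\left(U \right)} = 2 - \frac{\left(U + U\right) \left(2 + U\right)}{4} = 2 - \frac{2 U \left(2 + U\right)}{4} = 2 - \frac{U \left(2 + U\right)}{2}$)
$u{\left(g \right)} = 1$ ($u{\left(g \right)} = \frac{2 g}{2 g} = 2 g \frac{1}{2 g} = 1$)
$h = - \frac{57857}{51428}$ ($h = - \frac{9}{8} + \frac{\frac{1}{\left(2 - 13 - \frac{13^{2}}{2}\right) - -74} \cdot \frac{1}{598}}{8} = - \frac{9}{8} + \frac{\frac{1}{\left(2 - 13 - \frac{169}{2}\right) + 74} \cdot \frac{1}{598}}{8} = - \frac{9}{8} + \frac{\frac{1}{- \frac{191}{2} + 74} \cdot \frac{1}{598}}{8} = - \frac{9}{8} + \frac{\frac{1}{- \frac{43}{2}} \cdot \frac{1}{598}}{8} = - \frac{9}{8} + \frac{\left(- \frac{2}{43}\right) \frac{1}{598}}{8} = - \frac{9}{8} + \frac{1}{8} \left(- \frac{1}{12857}\right) = - \frac{9}{8} - \frac{1}{102856} = - \frac{57857}{51428} \approx -1.125$)
$h u{\left(-4 \right)} = \left(- \frac{57857}{51428}\right) 1 = - \frac{57857}{51428}$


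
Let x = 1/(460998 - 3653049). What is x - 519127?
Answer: -1657079859478/3192051 ≈ -5.1913e+5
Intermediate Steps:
x = -1/3192051 (x = 1/(-3192051) = -1/3192051 ≈ -3.1328e-7)
x - 519127 = -1/3192051 - 519127 = -1657079859478/3192051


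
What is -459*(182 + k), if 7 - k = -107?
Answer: -135864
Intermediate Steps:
k = 114 (k = 7 - 1*(-107) = 7 + 107 = 114)
-459*(182 + k) = -459*(182 + 114) = -459*296 = -135864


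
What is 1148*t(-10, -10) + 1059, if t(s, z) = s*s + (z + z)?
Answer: 92899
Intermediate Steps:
t(s, z) = s**2 + 2*z
1148*t(-10, -10) + 1059 = 1148*((-10)**2 + 2*(-10)) + 1059 = 1148*(100 - 20) + 1059 = 1148*80 + 1059 = 91840 + 1059 = 92899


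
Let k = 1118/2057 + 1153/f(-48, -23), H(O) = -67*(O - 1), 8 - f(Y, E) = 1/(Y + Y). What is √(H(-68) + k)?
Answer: √98588185121941/143803 ≈ 69.047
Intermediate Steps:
f(Y, E) = 8 - 1/(2*Y) (f(Y, E) = 8 - 1/(Y + Y) = 8 - 1/(2*Y))
H(O) = 67 - 67*O (H(O) = -67*(-1 + O) = 67 - 67*O)
k = 228544958/1581833 (k = 1118/2057 + 1153/(8 - ½/(-48)) = 1118*(1/2057) + 1153/(8 - ½*(-1/48)) = 1118/2057 + 1153/(8 + 1/96) = 1118/2057 + 1153/(769/96) = 1118/2057 + 1153*(96/769) = 1118/2057 + 110688/769 = 228544958/1581833 ≈ 144.48)
√(H(-68) + k) = √((67 - 67*(-68)) + 228544958/1581833) = √((67 + 4556) + 228544958/1581833) = √(4623 + 228544958/1581833) = √(7541358917/1581833) = √98588185121941/143803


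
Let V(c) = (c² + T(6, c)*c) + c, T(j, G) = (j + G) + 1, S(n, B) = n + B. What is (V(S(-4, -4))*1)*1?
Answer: 64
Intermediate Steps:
S(n, B) = B + n
T(j, G) = 1 + G + j (T(j, G) = (G + j) + 1 = 1 + G + j)
V(c) = c + c² + c*(7 + c) (V(c) = (c² + (1 + c + 6)*c) + c = (c² + (7 + c)*c) + c = (c² + c*(7 + c)) + c = c + c² + c*(7 + c))
(V(S(-4, -4))*1)*1 = ((2*(-4 - 4)*(4 + (-4 - 4)))*1)*1 = ((2*(-8)*(4 - 8))*1)*1 = ((2*(-8)*(-4))*1)*1 = (64*1)*1 = 64*1 = 64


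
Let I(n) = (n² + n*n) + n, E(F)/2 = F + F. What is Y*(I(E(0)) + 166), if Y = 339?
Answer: 56274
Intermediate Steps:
E(F) = 4*F (E(F) = 2*(F + F) = 2*(2*F) = 4*F)
I(n) = n + 2*n² (I(n) = (n² + n²) + n = 2*n² + n = n + 2*n²)
Y*(I(E(0)) + 166) = 339*((4*0)*(1 + 2*(4*0)) + 166) = 339*(0*(1 + 2*0) + 166) = 339*(0*(1 + 0) + 166) = 339*(0*1 + 166) = 339*(0 + 166) = 339*166 = 56274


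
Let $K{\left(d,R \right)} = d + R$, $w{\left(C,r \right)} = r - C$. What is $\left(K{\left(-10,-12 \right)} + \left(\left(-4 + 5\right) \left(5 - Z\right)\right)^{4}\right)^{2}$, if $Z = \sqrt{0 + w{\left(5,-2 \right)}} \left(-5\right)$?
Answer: $-1550219516 - 149340000 i \sqrt{7} \approx -1.5502 \cdot 10^{9} - 3.9512 \cdot 10^{8} i$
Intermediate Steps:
$Z = - 5 i \sqrt{7}$ ($Z = \sqrt{0 - 7} \left(-5\right) = \sqrt{-7} \left(-5\right) = i \sqrt{7} \left(-5\right) = - 5 i \sqrt{7} \approx - 13.229 i$)
$K{\left(d,R \right)} = R + d$
$\left(K{\left(-10,-12 \right)} + \left(\left(-4 + 5\right) \left(5 - Z\right)\right)^{4}\right)^{2} = \left(\left(-12 - 10\right) + \left(\left(-4 + 5\right) \left(5 - - 5 i \sqrt{7}\right)\right)^{4}\right)^{2} = \left(-22 + \left(1 \left(5 + 5 i \sqrt{7}\right)\right)^{4}\right)^{2} = \left(-22 + \left(5 + 5 i \sqrt{7}\right)^{4}\right)^{2}$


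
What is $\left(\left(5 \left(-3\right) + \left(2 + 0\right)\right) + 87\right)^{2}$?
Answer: $5476$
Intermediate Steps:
$\left(\left(5 \left(-3\right) + \left(2 + 0\right)\right) + 87\right)^{2} = \left(\left(-15 + 2\right) + 87\right)^{2} = \left(-13 + 87\right)^{2} = 74^{2} = 5476$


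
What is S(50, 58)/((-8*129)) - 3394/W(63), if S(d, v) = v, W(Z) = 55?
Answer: -1752899/28380 ≈ -61.765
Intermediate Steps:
S(50, 58)/((-8*129)) - 3394/W(63) = 58/((-8*129)) - 3394/55 = 58/(-1032) - 3394*1/55 = 58*(-1/1032) - 3394/55 = -29/516 - 3394/55 = -1752899/28380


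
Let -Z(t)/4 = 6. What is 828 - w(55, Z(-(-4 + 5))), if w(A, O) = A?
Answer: 773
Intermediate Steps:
Z(t) = -24 (Z(t) = -4*6 = -24)
828 - w(55, Z(-(-4 + 5))) = 828 - 1*55 = 828 - 55 = 773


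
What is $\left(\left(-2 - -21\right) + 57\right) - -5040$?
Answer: $5116$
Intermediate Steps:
$\left(\left(-2 - -21\right) + 57\right) - -5040 = \left(\left(-2 + 21\right) + 57\right) + 5040 = \left(19 + 57\right) + 5040 = 76 + 5040 = 5116$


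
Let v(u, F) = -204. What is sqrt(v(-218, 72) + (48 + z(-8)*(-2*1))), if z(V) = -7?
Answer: I*sqrt(142) ≈ 11.916*I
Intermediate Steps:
sqrt(v(-218, 72) + (48 + z(-8)*(-2*1))) = sqrt(-204 + (48 - (-14))) = sqrt(-204 + (48 - 7*(-2))) = sqrt(-204 + (48 + 14)) = sqrt(-204 + 62) = sqrt(-142) = I*sqrt(142)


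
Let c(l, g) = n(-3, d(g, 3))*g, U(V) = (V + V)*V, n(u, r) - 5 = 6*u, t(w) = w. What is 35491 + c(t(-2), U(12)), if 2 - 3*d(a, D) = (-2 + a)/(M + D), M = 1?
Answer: 31747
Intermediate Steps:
d(a, D) = 2/3 - (-2 + a)/(3*(1 + D))
n(u, r) = 5 + 6*u
U(V) = 2*V**2 (U(V) = (2*V)*V = 2*V**2)
c(l, g) = -13*g (c(l, g) = (5 + 6*(-3))*g = (5 - 18)*g = -13*g)
35491 + c(t(-2), U(12)) = 35491 - 26*12**2 = 35491 - 26*144 = 35491 - 13*288 = 35491 - 3744 = 31747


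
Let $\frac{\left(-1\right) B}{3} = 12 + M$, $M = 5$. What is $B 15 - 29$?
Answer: $-794$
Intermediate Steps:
$B = -51$ ($B = - 3 \left(12 + 5\right) = \left(-3\right) 17 = -51$)
$B 15 - 29 = \left(-51\right) 15 - 29 = -765 - 29 = -794$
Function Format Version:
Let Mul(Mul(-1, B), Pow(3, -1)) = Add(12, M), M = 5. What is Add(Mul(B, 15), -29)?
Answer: -794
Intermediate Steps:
B = -51 (B = Mul(-3, Add(12, 5)) = Mul(-3, 17) = -51)
Add(Mul(B, 15), -29) = Add(Mul(-51, 15), -29) = Add(-765, -29) = -794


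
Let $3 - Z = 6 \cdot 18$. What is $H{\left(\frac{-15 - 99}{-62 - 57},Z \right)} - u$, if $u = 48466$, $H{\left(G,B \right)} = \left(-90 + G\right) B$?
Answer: $- \frac{664982}{17} \approx -39117.0$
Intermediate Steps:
$Z = -105$ ($Z = 3 - 6 \cdot 18 = 3 - 108 = -105$)
$H{\left(G,B \right)} = B \left(-90 + G\right)$
$H{\left(\frac{-15 - 99}{-62 - 57},Z \right)} - u = - 105 \left(-90 + \frac{-15 - 99}{-62 - 57}\right) - 48466 = - 105 \left(-90 - \frac{114}{-119}\right) - 48466 = - 105 \left(-90 - - \frac{114}{119}\right) - 48466 = - 105 \left(-90 + \frac{114}{119}\right) - 48466 = \left(-105\right) \left(- \frac{10596}{119}\right) - 48466 = \frac{158940}{17} - 48466 = - \frac{664982}{17}$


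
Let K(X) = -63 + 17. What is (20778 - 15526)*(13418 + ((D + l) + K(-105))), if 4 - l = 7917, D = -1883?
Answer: 18781152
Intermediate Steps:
l = -7913 (l = 4 - 1*7917 = 4 - 7917 = -7913)
K(X) = -46
(20778 - 15526)*(13418 + ((D + l) + K(-105))) = (20778 - 15526)*(13418 + ((-1883 - 7913) - 46)) = 5252*(13418 + (-9796 - 46)) = 5252*(13418 - 9842) = 5252*3576 = 18781152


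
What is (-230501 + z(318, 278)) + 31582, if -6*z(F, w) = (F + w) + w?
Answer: -597194/3 ≈ -1.9906e+5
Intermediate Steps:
z(F, w) = -w/3 - F/6 (z(F, w) = -((F + w) + w)/6 = -(F + 2*w)/6 = -w/3 - F/6)
(-230501 + z(318, 278)) + 31582 = (-230501 + (-1/3*278 - 1/6*318)) + 31582 = (-230501 + (-278/3 - 53)) + 31582 = (-230501 - 437/3) + 31582 = -691940/3 + 31582 = -597194/3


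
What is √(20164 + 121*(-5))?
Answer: √19559 ≈ 139.85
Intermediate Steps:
√(20164 + 121*(-5)) = √(20164 - 605) = √19559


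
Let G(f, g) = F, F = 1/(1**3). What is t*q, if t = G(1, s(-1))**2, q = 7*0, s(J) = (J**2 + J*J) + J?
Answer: 0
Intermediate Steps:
s(J) = J + 2*J**2 (s(J) = (J**2 + J**2) + J = 2*J**2 + J = J + 2*J**2)
F = 1 (F = 1/1 = 1)
G(f, g) = 1
q = 0
t = 1 (t = 1**2 = 1)
t*q = 1*0 = 0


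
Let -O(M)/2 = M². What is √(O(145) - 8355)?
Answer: I*√50405 ≈ 224.51*I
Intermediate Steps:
O(M) = -2*M²
√(O(145) - 8355) = √(-2*145² - 8355) = √(-2*21025 - 8355) = √(-42050 - 8355) = √(-50405) = I*√50405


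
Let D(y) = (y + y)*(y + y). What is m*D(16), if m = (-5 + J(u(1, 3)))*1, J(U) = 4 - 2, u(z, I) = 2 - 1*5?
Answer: -3072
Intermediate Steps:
D(y) = 4*y² (D(y) = (2*y)*(2*y) = 4*y²)
u(z, I) = -3 (u(z, I) = 2 - 5 = -3)
J(U) = 2
m = -3 (m = (-5 + 2)*1 = -3*1 = -3)
m*D(16) = -12*16² = -12*256 = -3*1024 = -3072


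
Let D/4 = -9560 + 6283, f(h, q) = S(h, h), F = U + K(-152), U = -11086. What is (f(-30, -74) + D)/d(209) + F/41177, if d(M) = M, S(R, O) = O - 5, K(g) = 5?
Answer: -543505240/8605993 ≈ -63.154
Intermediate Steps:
S(R, O) = -5 + O
F = -11081 (F = -11086 + 5 = -11081)
f(h, q) = -5 + h
D = -13108 (D = 4*(-9560 + 6283) = 4*(-3277) = -13108)
(f(-30, -74) + D)/d(209) + F/41177 = ((-5 - 30) - 13108)/209 - 11081/41177 = (-35 - 13108)*(1/209) - 11081*1/41177 = -13143*1/209 - 11081/41177 = -13143/209 - 11081/41177 = -543505240/8605993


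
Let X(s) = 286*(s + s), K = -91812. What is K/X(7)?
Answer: -3279/143 ≈ -22.930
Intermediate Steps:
X(s) = 572*s (X(s) = 286*(2*s) = 572*s)
K/X(7) = -91812/(572*7) = -91812/4004 = -91812*1/4004 = -3279/143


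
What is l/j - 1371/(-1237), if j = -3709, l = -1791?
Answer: 7300506/4588033 ≈ 1.5912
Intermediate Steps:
l/j - 1371/(-1237) = -1791/(-3709) - 1371/(-1237) = -1791*(-1/3709) - 1371*(-1/1237) = 1791/3709 + 1371/1237 = 7300506/4588033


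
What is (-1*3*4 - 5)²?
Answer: 289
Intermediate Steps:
(-1*3*4 - 5)² = (-3*4 - 5)² = (-12 - 5)² = (-17)² = 289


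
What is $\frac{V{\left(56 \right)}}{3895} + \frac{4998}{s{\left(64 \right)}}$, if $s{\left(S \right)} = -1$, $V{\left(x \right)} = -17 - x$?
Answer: $- \frac{19467283}{3895} \approx -4998.0$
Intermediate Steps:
$\frac{V{\left(56 \right)}}{3895} + \frac{4998}{s{\left(64 \right)}} = \frac{-17 - 56}{3895} + \frac{4998}{-1} = \left(-17 - 56\right) \frac{1}{3895} + 4998 \left(-1\right) = \left(-73\right) \frac{1}{3895} - 4998 = - \frac{73}{3895} - 4998 = - \frac{19467283}{3895}$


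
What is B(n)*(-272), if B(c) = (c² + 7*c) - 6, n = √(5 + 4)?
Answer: -6528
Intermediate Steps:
n = 3 (n = √9 = 3)
B(c) = -6 + c² + 7*c
B(n)*(-272) = (-6 + 3² + 7*3)*(-272) = (-6 + 9 + 21)*(-272) = 24*(-272) = -6528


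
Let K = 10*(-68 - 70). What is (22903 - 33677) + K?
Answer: -12154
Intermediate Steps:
K = -1380 (K = 10*(-138) = -1380)
(22903 - 33677) + K = (22903 - 33677) - 1380 = -10774 - 1380 = -12154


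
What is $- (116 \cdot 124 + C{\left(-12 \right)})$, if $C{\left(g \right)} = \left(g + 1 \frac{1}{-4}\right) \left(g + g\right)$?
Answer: $-14678$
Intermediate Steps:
$C{\left(g \right)} = 2 g \left(- \frac{1}{4} + g\right)$ ($C{\left(g \right)} = \left(g + 1 \left(- \frac{1}{4}\right)\right) 2 g = \left(g - \frac{1}{4}\right) 2 g = \left(- \frac{1}{4} + g\right) 2 g = 2 g \left(- \frac{1}{4} + g\right)$)
$- (116 \cdot 124 + C{\left(-12 \right)}) = - (116 \cdot 124 + \frac{1}{2} \left(-12\right) \left(-1 + 4 \left(-12\right)\right)) = - (14384 + \frac{1}{2} \left(-12\right) \left(-1 - 48\right)) = - (14384 + \frac{1}{2} \left(-12\right) \left(-49\right)) = - (14384 + 294) = \left(-1\right) 14678 = -14678$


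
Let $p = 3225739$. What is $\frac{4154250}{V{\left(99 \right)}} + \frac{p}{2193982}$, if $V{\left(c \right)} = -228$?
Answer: $- \frac{379733927292}{20842829} \approx -18219.0$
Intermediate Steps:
$\frac{4154250}{V{\left(99 \right)}} + \frac{p}{2193982} = \frac{4154250}{-228} + \frac{3225739}{2193982} = 4154250 \left(- \frac{1}{228}\right) + 3225739 \cdot \frac{1}{2193982} = - \frac{692375}{38} + \frac{3225739}{2193982} = - \frac{379733927292}{20842829}$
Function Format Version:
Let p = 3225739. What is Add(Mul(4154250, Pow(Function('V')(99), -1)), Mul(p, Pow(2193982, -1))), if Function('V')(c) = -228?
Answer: Rational(-379733927292, 20842829) ≈ -18219.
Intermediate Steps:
Add(Mul(4154250, Pow(Function('V')(99), -1)), Mul(p, Pow(2193982, -1))) = Add(Mul(4154250, Pow(-228, -1)), Mul(3225739, Pow(2193982, -1))) = Add(Mul(4154250, Rational(-1, 228)), Mul(3225739, Rational(1, 2193982))) = Add(Rational(-692375, 38), Rational(3225739, 2193982)) = Rational(-379733927292, 20842829)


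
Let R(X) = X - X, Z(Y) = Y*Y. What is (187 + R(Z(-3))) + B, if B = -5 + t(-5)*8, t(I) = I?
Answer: 142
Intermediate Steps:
Z(Y) = Y²
B = -45 (B = -5 - 5*8 = -5 - 40 = -45)
R(X) = 0
(187 + R(Z(-3))) + B = (187 + 0) - 45 = 187 - 45 = 142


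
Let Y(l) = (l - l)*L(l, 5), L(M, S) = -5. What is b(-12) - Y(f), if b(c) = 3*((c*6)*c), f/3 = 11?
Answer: 2592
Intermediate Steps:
f = 33 (f = 3*11 = 33)
Y(l) = 0 (Y(l) = (l - l)*(-5) = 0*(-5) = 0)
b(c) = 18*c**2 (b(c) = 3*((6*c)*c) = 3*(6*c**2) = 18*c**2)
b(-12) - Y(f) = 18*(-12)**2 - 1*0 = 18*144 + 0 = 2592 + 0 = 2592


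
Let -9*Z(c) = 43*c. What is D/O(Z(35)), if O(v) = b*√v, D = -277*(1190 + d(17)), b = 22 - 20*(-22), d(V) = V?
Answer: 334339*I*√1505/231770 ≈ 55.963*I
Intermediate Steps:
Z(c) = -43*c/9
b = 462 (b = 22 + 440 = 462)
D = -334339 (D = -277*(1190 + 17) = -277*1207 = -334339)
O(v) = 462*√v
D/O(Z(35)) = -334339*(-I*√1505/231770) = -(-334339)*I*√1505/231770 = 334339*I*√1505/231770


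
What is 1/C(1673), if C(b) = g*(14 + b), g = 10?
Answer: 1/16870 ≈ 5.9277e-5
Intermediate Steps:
C(b) = 140 + 10*b (C(b) = 10*(14 + b) = 140 + 10*b)
1/C(1673) = 1/(140 + 10*1673) = 1/(140 + 16730) = 1/16870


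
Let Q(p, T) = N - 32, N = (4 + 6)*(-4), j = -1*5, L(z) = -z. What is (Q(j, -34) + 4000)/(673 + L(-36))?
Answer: 3928/709 ≈ 5.5402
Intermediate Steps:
j = -5
N = -40 (N = 10*(-4) = -40)
Q(p, T) = -72 (Q(p, T) = -40 - 32 = -72)
(Q(j, -34) + 4000)/(673 + L(-36)) = (-72 + 4000)/(673 - 1*(-36)) = 3928/(673 + 36) = 3928/709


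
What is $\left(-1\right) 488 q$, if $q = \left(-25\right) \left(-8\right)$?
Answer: $-97600$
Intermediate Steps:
$q = 200$
$\left(-1\right) 488 q = \left(-1\right) 488 \cdot 200 = \left(-488\right) 200 = -97600$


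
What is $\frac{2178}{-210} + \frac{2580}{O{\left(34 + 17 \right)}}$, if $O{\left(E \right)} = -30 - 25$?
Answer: $- \frac{22053}{385} \approx -57.281$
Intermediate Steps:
$O{\left(E \right)} = -55$ ($O{\left(E \right)} = -30 - 25 = -55$)
$\frac{2178}{-210} + \frac{2580}{O{\left(34 + 17 \right)}} = \frac{2178}{-210} + \frac{2580}{-55} = 2178 \left(- \frac{1}{210}\right) + 2580 \left(- \frac{1}{55}\right) = - \frac{363}{35} - \frac{516}{11} = - \frac{22053}{385}$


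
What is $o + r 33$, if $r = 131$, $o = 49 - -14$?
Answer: $4386$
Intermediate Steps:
$o = 63$ ($o = 49 + 14 = 63$)
$o + r 33 = 63 + 131 \cdot 33 = 63 + 4323 = 4386$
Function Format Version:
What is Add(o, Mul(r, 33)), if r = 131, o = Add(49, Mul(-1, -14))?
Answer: 4386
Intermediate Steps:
o = 63 (o = Add(49, 14) = 63)
Add(o, Mul(r, 33)) = Add(63, Mul(131, 33)) = Add(63, 4323) = 4386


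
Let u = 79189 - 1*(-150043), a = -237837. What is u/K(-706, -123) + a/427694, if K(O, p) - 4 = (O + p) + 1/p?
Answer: -3020799080349/10850169086 ≈ -278.41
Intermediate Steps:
u = 229232 (u = 79189 + 150043 = 229232)
K(O, p) = 4 + O + p + 1/p (K(O, p) = 4 + ((O + p) + 1/p) = 4 + (O + p + 1/p) = 4 + O + p + 1/p)
u/K(-706, -123) + a/427694 = 229232/(4 - 706 - 123 + 1/(-123)) - 237837/427694 = 229232/(4 - 706 - 123 - 1/123) - 237837*1/427694 = 229232/(-101476/123) - 237837/427694 = 229232*(-123/101476) - 237837/427694 = -7048884/25369 - 237837/427694 = -3020799080349/10850169086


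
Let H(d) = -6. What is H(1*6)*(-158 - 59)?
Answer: 1302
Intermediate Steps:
H(1*6)*(-158 - 59) = -6*(-158 - 59) = -6*(-217) = 1302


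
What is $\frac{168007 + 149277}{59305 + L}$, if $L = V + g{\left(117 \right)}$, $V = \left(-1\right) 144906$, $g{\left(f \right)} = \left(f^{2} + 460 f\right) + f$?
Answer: $- \frac{317284}{17975} \approx -17.651$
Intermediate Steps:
$g{\left(f \right)} = f^{2} + 461 f$
$V = -144906$
$L = -77280$ ($L = -144906 + 117 \left(461 + 117\right) = -144906 + 117 \cdot 578 = -144906 + 67626 = -77280$)
$\frac{168007 + 149277}{59305 + L} = \frac{168007 + 149277}{59305 - 77280} = \frac{317284}{-17975} = 317284 \left(- \frac{1}{17975}\right) = - \frac{317284}{17975}$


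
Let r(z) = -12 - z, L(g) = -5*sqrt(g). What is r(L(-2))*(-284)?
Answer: 3408 - 1420*I*sqrt(2) ≈ 3408.0 - 2008.2*I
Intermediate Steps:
r(L(-2))*(-284) = (-12 - (-5)*sqrt(-2))*(-284) = (-12 - (-5)*I*sqrt(2))*(-284) = (-12 + 5*I*sqrt(2))*(-284) = 3408 - 1420*I*sqrt(2)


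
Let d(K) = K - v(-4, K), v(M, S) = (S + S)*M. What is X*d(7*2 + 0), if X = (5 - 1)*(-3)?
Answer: -1512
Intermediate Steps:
X = -12 (X = 4*(-3) = -12)
v(M, S) = 2*M*S (v(M, S) = (2*S)*M = 2*M*S)
d(K) = 9*K (d(K) = K - 2*(-4)*K = K - (-8)*K = K + 8*K = 9*K)
X*d(7*2 + 0) = -108*(7*2 + 0) = -108*(14 + 0) = -108*14 = -12*126 = -1512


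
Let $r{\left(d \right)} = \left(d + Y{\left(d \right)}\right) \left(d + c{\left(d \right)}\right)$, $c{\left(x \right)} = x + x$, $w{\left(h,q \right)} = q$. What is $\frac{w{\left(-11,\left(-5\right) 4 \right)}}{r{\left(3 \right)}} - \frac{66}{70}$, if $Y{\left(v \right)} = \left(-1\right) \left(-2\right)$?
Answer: $- \frac{437}{315} \approx -1.3873$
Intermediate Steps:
$c{\left(x \right)} = 2 x$
$Y{\left(v \right)} = 2$
$r{\left(d \right)} = 3 d \left(2 + d\right)$ ($r{\left(d \right)} = \left(d + 2\right) \left(d + 2 d\right) = \left(2 + d\right) 3 d = 3 d \left(2 + d\right)$)
$\frac{w{\left(-11,\left(-5\right) 4 \right)}}{r{\left(3 \right)}} - \frac{66}{70} = \frac{\left(-5\right) 4}{3 \cdot 3 \left(2 + 3\right)} - \frac{66}{70} = - \frac{20}{3 \cdot 3 \cdot 5} - \frac{33}{35} = - \frac{20}{45} - \frac{33}{35} = \left(-20\right) \frac{1}{45} - \frac{33}{35} = - \frac{4}{9} - \frac{33}{35} = - \frac{437}{315}$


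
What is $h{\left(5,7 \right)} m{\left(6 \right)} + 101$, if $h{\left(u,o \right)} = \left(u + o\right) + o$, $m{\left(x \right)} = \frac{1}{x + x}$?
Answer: $\frac{1231}{12} \approx 102.58$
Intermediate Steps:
$m{\left(x \right)} = \frac{1}{2 x}$
$h{\left(u,o \right)} = u + 2 o$ ($h{\left(u,o \right)} = \left(o + u\right) + o = u + 2 o$)
$h{\left(5,7 \right)} m{\left(6 \right)} + 101 = \left(5 + 2 \cdot 7\right) \frac{1}{2 \cdot 6} + 101 = \left(5 + 14\right) \frac{1}{2} \cdot \frac{1}{6} + 101 = 19 \cdot \frac{1}{12} + 101 = \frac{19}{12} + 101 = \frac{1231}{12}$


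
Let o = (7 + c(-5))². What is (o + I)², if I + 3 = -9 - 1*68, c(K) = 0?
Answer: 961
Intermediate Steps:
o = 49 (o = (7 + 0)² = 7² = 49)
I = -80 (I = -3 + (-9 - 1*68) = -3 + (-9 - 68) = -3 - 77 = -80)
(o + I)² = (49 - 80)² = (-31)² = 961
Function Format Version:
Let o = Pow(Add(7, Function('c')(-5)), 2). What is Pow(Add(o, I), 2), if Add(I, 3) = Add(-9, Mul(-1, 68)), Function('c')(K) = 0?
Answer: 961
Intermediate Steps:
o = 49 (o = Pow(Add(7, 0), 2) = Pow(7, 2) = 49)
I = -80 (I = Add(-3, Add(-9, Mul(-1, 68))) = Add(-3, Add(-9, -68)) = Add(-3, -77) = -80)
Pow(Add(o, I), 2) = Pow(Add(49, -80), 2) = Pow(-31, 2) = 961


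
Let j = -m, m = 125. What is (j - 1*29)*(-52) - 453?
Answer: 7555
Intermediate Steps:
j = -125 (j = -1*125 = -125)
(j - 1*29)*(-52) - 453 = (-125 - 1*29)*(-52) - 453 = (-125 - 29)*(-52) - 453 = -154*(-52) - 453 = 8008 - 453 = 7555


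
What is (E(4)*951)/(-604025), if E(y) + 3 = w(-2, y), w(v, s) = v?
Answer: 951/120805 ≈ 0.0078722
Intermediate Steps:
E(y) = -5 (E(y) = -3 - 2 = -5)
(E(4)*951)/(-604025) = -5*951/(-604025) = -4755*(-1/604025) = 951/120805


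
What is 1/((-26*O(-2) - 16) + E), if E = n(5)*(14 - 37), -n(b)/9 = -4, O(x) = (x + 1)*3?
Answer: -1/766 ≈ -0.0013055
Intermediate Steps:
O(x) = 3 + 3*x (O(x) = (1 + x)*3 = 3 + 3*x)
n(b) = 36 (n(b) = -9*(-4) = 36)
E = -828 (E = 36*(14 - 37) = 36*(-23) = -828)
1/((-26*O(-2) - 16) + E) = 1/((-26*(3 + 3*(-2)) - 16) - 828) = 1/((-26*(3 - 6) - 16) - 828) = 1/((-26*(-3) - 16) - 828) = 1/((78 - 16) - 828) = 1/(62 - 828) = 1/(-766) = -1/766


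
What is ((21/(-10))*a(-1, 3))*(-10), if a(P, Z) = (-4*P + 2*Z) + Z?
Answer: 273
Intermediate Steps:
a(P, Z) = -4*P + 3*Z
((21/(-10))*a(-1, 3))*(-10) = ((21/(-10))*(-4*(-1) + 3*3))*(-10) = ((21*(-1/10))*(4 + 9))*(-10) = -21/10*13*(-10) = -273/10*(-10) = 273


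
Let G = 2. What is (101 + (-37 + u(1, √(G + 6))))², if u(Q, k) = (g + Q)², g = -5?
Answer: 6400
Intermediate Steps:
u(Q, k) = (-5 + Q)²
(101 + (-37 + u(1, √(G + 6))))² = (101 + (-37 + (-5 + 1)²))² = (101 + (-37 + (-4)²))² = (101 + (-37 + 16))² = (101 - 21)² = 80² = 6400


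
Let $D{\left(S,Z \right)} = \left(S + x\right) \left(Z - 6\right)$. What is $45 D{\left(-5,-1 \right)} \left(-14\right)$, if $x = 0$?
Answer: $-22050$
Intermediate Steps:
$D{\left(S,Z \right)} = S \left(-6 + Z\right)$ ($D{\left(S,Z \right)} = \left(S + 0\right) \left(Z - 6\right) = S \left(-6 + Z\right)$)
$45 D{\left(-5,-1 \right)} \left(-14\right) = 45 \left(- 5 \left(-6 - 1\right)\right) \left(-14\right) = 45 \left(\left(-5\right) \left(-7\right)\right) \left(-14\right) = 45 \cdot 35 \left(-14\right) = 1575 \left(-14\right) = -22050$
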